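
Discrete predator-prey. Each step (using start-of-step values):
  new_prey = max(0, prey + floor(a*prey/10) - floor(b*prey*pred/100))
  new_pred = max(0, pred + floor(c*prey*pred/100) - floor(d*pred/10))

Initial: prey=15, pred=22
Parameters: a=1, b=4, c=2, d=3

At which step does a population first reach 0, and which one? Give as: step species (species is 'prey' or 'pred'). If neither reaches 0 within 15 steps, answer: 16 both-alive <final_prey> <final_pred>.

Step 1: prey: 15+1-13=3; pred: 22+6-6=22
Step 2: prey: 3+0-2=1; pred: 22+1-6=17
Step 3: prey: 1+0-0=1; pred: 17+0-5=12
Step 4: prey: 1+0-0=1; pred: 12+0-3=9
Step 5: prey: 1+0-0=1; pred: 9+0-2=7
Step 6: prey: 1+0-0=1; pred: 7+0-2=5
Step 7: prey: 1+0-0=1; pred: 5+0-1=4
Step 8: prey: 1+0-0=1; pred: 4+0-1=3
Step 9: prey: 1+0-0=1; pred: 3+0-0=3
Steps 10-15: state stable at prey=1, pred=3 (no change)
No extinction within 15 steps

Answer: 16 both-alive 1 3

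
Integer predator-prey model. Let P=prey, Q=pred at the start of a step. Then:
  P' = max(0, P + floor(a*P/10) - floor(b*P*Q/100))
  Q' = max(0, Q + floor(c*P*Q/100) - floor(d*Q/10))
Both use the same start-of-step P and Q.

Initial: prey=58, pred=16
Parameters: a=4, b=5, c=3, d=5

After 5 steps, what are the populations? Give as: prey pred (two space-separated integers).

Answer: 0 7

Derivation:
Step 1: prey: 58+23-46=35; pred: 16+27-8=35
Step 2: prey: 35+14-61=0; pred: 35+36-17=54
Step 3: prey: 0+0-0=0; pred: 54+0-27=27
Step 4: prey: 0+0-0=0; pred: 27+0-13=14
Step 5: prey: 0+0-0=0; pred: 14+0-7=7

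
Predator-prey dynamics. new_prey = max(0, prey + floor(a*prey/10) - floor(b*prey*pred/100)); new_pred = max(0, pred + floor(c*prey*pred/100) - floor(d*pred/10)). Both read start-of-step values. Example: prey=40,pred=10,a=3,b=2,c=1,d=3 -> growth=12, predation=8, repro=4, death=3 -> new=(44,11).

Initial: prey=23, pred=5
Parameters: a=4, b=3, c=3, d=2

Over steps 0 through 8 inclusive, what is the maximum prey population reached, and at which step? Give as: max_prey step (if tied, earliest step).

Step 1: prey: 23+9-3=29; pred: 5+3-1=7
Step 2: prey: 29+11-6=34; pred: 7+6-1=12
Step 3: prey: 34+13-12=35; pred: 12+12-2=22
Step 4: prey: 35+14-23=26; pred: 22+23-4=41
Step 5: prey: 26+10-31=5; pred: 41+31-8=64
Step 6: prey: 5+2-9=0; pred: 64+9-12=61
Step 7: prey: 0+0-0=0; pred: 61+0-12=49
Step 8: prey: 0+0-0=0; pred: 49+0-9=40
Max prey = 35 at step 3

Answer: 35 3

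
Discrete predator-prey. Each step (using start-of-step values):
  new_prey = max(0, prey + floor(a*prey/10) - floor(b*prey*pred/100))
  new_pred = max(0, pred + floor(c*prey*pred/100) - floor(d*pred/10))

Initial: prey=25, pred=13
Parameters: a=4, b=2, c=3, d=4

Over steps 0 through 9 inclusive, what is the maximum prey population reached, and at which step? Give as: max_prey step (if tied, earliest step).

Answer: 31 2

Derivation:
Step 1: prey: 25+10-6=29; pred: 13+9-5=17
Step 2: prey: 29+11-9=31; pred: 17+14-6=25
Step 3: prey: 31+12-15=28; pred: 25+23-10=38
Step 4: prey: 28+11-21=18; pred: 38+31-15=54
Step 5: prey: 18+7-19=6; pred: 54+29-21=62
Step 6: prey: 6+2-7=1; pred: 62+11-24=49
Step 7: prey: 1+0-0=1; pred: 49+1-19=31
Step 8: prey: 1+0-0=1; pred: 31+0-12=19
Step 9: prey: 1+0-0=1; pred: 19+0-7=12
Max prey = 31 at step 2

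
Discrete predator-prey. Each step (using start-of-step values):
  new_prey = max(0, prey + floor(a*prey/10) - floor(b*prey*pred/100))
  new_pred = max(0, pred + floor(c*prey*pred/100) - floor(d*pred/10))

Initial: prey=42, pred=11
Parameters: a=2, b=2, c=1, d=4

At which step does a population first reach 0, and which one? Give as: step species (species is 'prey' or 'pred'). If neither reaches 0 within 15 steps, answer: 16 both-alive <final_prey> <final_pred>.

Step 1: prey: 42+8-9=41; pred: 11+4-4=11
Step 2: prey: 41+8-9=40; pred: 11+4-4=11
Step 3: prey: 40+8-8=40; pred: 11+4-4=11
Steps 4-15: state stable at prey=40, pred=11 (no change)
No extinction within 15 steps

Answer: 16 both-alive 40 11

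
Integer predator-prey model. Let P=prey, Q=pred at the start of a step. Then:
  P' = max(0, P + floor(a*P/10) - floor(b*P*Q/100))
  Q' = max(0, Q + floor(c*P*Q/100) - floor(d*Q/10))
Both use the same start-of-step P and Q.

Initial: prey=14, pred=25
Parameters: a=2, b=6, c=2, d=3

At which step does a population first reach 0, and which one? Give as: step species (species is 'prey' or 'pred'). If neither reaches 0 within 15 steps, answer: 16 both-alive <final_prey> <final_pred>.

Answer: 1 prey

Derivation:
Step 1: prey: 14+2-21=0; pred: 25+7-7=25
First extinction: prey at step 1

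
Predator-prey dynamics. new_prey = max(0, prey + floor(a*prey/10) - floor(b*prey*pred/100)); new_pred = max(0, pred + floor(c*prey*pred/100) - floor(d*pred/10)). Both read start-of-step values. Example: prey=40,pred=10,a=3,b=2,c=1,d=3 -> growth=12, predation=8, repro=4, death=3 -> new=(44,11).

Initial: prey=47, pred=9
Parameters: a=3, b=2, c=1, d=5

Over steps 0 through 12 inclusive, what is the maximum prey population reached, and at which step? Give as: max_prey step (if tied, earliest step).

Step 1: prey: 47+14-8=53; pred: 9+4-4=9
Step 2: prey: 53+15-9=59; pred: 9+4-4=9
Step 3: prey: 59+17-10=66; pred: 9+5-4=10
Step 4: prey: 66+19-13=72; pred: 10+6-5=11
Step 5: prey: 72+21-15=78; pred: 11+7-5=13
Step 6: prey: 78+23-20=81; pred: 13+10-6=17
Step 7: prey: 81+24-27=78; pred: 17+13-8=22
Step 8: prey: 78+23-34=67; pred: 22+17-11=28
Step 9: prey: 67+20-37=50; pred: 28+18-14=32
Step 10: prey: 50+15-32=33; pred: 32+16-16=32
Step 11: prey: 33+9-21=21; pred: 32+10-16=26
Step 12: prey: 21+6-10=17; pred: 26+5-13=18
Max prey = 81 at step 6

Answer: 81 6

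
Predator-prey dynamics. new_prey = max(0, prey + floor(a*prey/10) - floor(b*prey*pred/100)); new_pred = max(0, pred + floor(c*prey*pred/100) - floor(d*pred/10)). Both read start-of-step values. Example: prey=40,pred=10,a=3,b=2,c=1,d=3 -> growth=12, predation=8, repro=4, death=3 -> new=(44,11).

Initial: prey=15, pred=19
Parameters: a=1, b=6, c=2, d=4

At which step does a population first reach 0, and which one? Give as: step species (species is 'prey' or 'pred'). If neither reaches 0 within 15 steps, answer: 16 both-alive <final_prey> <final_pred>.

Step 1: prey: 15+1-17=0; pred: 19+5-7=17
First extinction: prey at step 1

Answer: 1 prey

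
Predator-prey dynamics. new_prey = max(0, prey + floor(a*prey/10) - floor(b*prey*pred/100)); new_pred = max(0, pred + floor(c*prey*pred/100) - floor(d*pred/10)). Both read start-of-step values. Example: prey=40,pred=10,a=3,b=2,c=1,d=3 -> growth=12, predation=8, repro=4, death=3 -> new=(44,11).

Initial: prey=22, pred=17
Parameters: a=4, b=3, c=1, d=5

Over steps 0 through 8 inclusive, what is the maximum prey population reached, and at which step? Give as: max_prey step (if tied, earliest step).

Step 1: prey: 22+8-11=19; pred: 17+3-8=12
Step 2: prey: 19+7-6=20; pred: 12+2-6=8
Step 3: prey: 20+8-4=24; pred: 8+1-4=5
Step 4: prey: 24+9-3=30; pred: 5+1-2=4
Step 5: prey: 30+12-3=39; pred: 4+1-2=3
Step 6: prey: 39+15-3=51; pred: 3+1-1=3
Step 7: prey: 51+20-4=67; pred: 3+1-1=3
Step 8: prey: 67+26-6=87; pred: 3+2-1=4
Max prey = 87 at step 8

Answer: 87 8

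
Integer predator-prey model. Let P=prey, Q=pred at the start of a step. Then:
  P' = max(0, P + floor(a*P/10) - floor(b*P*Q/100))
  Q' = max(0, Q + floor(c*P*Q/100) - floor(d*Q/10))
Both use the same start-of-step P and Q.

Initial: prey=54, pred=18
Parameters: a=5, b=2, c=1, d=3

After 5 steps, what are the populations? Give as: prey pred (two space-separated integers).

Answer: 20 59

Derivation:
Step 1: prey: 54+27-19=62; pred: 18+9-5=22
Step 2: prey: 62+31-27=66; pred: 22+13-6=29
Step 3: prey: 66+33-38=61; pred: 29+19-8=40
Step 4: prey: 61+30-48=43; pred: 40+24-12=52
Step 5: prey: 43+21-44=20; pred: 52+22-15=59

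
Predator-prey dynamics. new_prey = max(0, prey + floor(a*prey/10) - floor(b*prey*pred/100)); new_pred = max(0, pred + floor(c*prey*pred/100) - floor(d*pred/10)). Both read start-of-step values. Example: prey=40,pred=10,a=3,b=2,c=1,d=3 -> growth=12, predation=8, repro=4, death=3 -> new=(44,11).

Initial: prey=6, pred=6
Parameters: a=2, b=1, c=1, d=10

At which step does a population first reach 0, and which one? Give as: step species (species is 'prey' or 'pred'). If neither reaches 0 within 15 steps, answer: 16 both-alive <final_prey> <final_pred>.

Answer: 1 pred

Derivation:
Step 1: prey: 6+1-0=7; pred: 6+0-6=0
First extinction: pred at step 1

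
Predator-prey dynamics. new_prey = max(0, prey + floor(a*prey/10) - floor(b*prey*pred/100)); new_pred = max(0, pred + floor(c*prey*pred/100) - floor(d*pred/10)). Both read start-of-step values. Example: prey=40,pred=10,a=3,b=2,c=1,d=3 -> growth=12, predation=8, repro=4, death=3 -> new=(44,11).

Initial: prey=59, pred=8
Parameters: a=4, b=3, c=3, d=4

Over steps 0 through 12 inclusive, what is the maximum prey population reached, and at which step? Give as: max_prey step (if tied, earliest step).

Step 1: prey: 59+23-14=68; pred: 8+14-3=19
Step 2: prey: 68+27-38=57; pred: 19+38-7=50
Step 3: prey: 57+22-85=0; pred: 50+85-20=115
Step 4: prey: 0+0-0=0; pred: 115+0-46=69
Step 5: prey: 0+0-0=0; pred: 69+0-27=42
Step 6: prey: 0+0-0=0; pred: 42+0-16=26
Step 7: prey: 0+0-0=0; pred: 26+0-10=16
Step 8: prey: 0+0-0=0; pred: 16+0-6=10
Step 9: prey: 0+0-0=0; pred: 10+0-4=6
Step 10: prey: 0+0-0=0; pred: 6+0-2=4
Step 11: prey: 0+0-0=0; pred: 4+0-1=3
Step 12: prey: 0+0-0=0; pred: 3+0-1=2
Max prey = 68 at step 1

Answer: 68 1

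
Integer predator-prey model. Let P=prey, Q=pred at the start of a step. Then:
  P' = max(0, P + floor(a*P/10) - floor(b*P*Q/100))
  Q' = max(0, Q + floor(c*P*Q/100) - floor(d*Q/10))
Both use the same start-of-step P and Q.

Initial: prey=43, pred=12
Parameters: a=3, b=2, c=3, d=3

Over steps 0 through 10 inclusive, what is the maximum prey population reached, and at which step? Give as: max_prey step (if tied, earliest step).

Answer: 45 1

Derivation:
Step 1: prey: 43+12-10=45; pred: 12+15-3=24
Step 2: prey: 45+13-21=37; pred: 24+32-7=49
Step 3: prey: 37+11-36=12; pred: 49+54-14=89
Step 4: prey: 12+3-21=0; pred: 89+32-26=95
Step 5: prey: 0+0-0=0; pred: 95+0-28=67
Step 6: prey: 0+0-0=0; pred: 67+0-20=47
Step 7: prey: 0+0-0=0; pred: 47+0-14=33
Step 8: prey: 0+0-0=0; pred: 33+0-9=24
Step 9: prey: 0+0-0=0; pred: 24+0-7=17
Step 10: prey: 0+0-0=0; pred: 17+0-5=12
Max prey = 45 at step 1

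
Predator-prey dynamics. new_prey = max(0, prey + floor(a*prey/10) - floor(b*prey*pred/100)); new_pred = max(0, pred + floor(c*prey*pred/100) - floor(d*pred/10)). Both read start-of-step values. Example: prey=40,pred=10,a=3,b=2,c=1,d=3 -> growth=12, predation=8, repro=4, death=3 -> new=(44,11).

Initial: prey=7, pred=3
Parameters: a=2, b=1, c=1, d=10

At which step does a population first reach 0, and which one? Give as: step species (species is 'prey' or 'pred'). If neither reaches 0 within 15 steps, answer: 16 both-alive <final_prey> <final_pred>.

Answer: 1 pred

Derivation:
Step 1: prey: 7+1-0=8; pred: 3+0-3=0
First extinction: pred at step 1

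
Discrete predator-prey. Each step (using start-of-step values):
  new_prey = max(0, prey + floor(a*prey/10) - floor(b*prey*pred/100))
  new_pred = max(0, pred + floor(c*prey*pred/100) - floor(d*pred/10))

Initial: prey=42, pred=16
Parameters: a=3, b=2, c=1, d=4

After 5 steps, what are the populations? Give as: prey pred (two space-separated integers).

Step 1: prey: 42+12-13=41; pred: 16+6-6=16
Step 2: prey: 41+12-13=40; pred: 16+6-6=16
Step 3: prey: 40+12-12=40; pred: 16+6-6=16
Step 4: prey: 40+12-12=40; pred: 16+6-6=16
Step 5: prey: 40+12-12=40; pred: 16+6-6=16

Answer: 40 16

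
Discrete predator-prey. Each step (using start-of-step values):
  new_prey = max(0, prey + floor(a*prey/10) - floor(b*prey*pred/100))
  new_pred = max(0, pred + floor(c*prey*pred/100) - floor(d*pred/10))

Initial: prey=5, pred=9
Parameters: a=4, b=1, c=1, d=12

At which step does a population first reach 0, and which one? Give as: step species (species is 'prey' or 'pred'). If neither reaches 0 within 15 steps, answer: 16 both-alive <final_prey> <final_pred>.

Step 1: prey: 5+2-0=7; pred: 9+0-10=0
First extinction: pred at step 1

Answer: 1 pred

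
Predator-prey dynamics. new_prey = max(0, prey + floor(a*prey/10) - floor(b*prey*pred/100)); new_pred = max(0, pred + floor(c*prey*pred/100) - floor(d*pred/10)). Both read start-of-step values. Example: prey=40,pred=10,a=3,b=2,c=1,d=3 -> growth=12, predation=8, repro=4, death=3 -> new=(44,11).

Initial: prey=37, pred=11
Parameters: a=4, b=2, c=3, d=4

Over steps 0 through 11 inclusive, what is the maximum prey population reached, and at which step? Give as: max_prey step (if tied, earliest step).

Step 1: prey: 37+14-8=43; pred: 11+12-4=19
Step 2: prey: 43+17-16=44; pred: 19+24-7=36
Step 3: prey: 44+17-31=30; pred: 36+47-14=69
Step 4: prey: 30+12-41=1; pred: 69+62-27=104
Step 5: prey: 1+0-2=0; pred: 104+3-41=66
Step 6: prey: 0+0-0=0; pred: 66+0-26=40
Step 7: prey: 0+0-0=0; pred: 40+0-16=24
Step 8: prey: 0+0-0=0; pred: 24+0-9=15
Step 9: prey: 0+0-0=0; pred: 15+0-6=9
Step 10: prey: 0+0-0=0; pred: 9+0-3=6
Step 11: prey: 0+0-0=0; pred: 6+0-2=4
Max prey = 44 at step 2

Answer: 44 2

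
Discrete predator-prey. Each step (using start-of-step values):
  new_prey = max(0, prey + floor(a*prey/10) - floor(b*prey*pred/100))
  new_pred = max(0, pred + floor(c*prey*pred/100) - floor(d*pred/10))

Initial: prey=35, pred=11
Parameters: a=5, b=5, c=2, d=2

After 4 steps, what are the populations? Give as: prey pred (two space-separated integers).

Step 1: prey: 35+17-19=33; pred: 11+7-2=16
Step 2: prey: 33+16-26=23; pred: 16+10-3=23
Step 3: prey: 23+11-26=8; pred: 23+10-4=29
Step 4: prey: 8+4-11=1; pred: 29+4-5=28

Answer: 1 28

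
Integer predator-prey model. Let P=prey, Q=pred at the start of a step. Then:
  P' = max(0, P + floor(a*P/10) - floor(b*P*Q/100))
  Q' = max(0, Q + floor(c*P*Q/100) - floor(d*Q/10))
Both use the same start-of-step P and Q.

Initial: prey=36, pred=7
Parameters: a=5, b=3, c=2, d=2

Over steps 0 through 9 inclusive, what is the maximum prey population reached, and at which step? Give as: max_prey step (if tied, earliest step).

Answer: 55 2

Derivation:
Step 1: prey: 36+18-7=47; pred: 7+5-1=11
Step 2: prey: 47+23-15=55; pred: 11+10-2=19
Step 3: prey: 55+27-31=51; pred: 19+20-3=36
Step 4: prey: 51+25-55=21; pred: 36+36-7=65
Step 5: prey: 21+10-40=0; pred: 65+27-13=79
Step 6: prey: 0+0-0=0; pred: 79+0-15=64
Step 7: prey: 0+0-0=0; pred: 64+0-12=52
Step 8: prey: 0+0-0=0; pred: 52+0-10=42
Step 9: prey: 0+0-0=0; pred: 42+0-8=34
Max prey = 55 at step 2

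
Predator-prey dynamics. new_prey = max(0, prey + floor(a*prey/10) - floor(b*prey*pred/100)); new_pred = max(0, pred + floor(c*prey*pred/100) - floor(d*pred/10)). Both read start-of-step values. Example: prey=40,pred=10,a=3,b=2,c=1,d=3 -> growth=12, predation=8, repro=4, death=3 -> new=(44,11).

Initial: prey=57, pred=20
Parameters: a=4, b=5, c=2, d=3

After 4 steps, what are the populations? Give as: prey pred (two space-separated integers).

Step 1: prey: 57+22-57=22; pred: 20+22-6=36
Step 2: prey: 22+8-39=0; pred: 36+15-10=41
Step 3: prey: 0+0-0=0; pred: 41+0-12=29
Step 4: prey: 0+0-0=0; pred: 29+0-8=21

Answer: 0 21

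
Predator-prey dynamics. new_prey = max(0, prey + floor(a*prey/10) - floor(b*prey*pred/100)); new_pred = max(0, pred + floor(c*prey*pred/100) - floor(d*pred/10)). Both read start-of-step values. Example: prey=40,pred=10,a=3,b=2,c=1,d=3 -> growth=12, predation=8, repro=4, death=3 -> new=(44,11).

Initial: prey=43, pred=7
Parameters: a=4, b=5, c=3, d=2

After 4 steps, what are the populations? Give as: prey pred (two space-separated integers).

Step 1: prey: 43+17-15=45; pred: 7+9-1=15
Step 2: prey: 45+18-33=30; pred: 15+20-3=32
Step 3: prey: 30+12-48=0; pred: 32+28-6=54
Step 4: prey: 0+0-0=0; pred: 54+0-10=44

Answer: 0 44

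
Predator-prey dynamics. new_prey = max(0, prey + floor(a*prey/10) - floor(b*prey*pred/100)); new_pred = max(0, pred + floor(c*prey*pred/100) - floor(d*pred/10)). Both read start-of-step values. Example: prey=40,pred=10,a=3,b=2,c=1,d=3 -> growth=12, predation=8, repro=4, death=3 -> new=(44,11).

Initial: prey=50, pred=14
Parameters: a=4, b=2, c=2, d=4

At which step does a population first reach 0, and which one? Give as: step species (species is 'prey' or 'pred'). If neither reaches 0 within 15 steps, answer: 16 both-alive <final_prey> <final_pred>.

Step 1: prey: 50+20-14=56; pred: 14+14-5=23
Step 2: prey: 56+22-25=53; pred: 23+25-9=39
Step 3: prey: 53+21-41=33; pred: 39+41-15=65
Step 4: prey: 33+13-42=4; pred: 65+42-26=81
Step 5: prey: 4+1-6=0; pred: 81+6-32=55
First extinction: prey at step 5

Answer: 5 prey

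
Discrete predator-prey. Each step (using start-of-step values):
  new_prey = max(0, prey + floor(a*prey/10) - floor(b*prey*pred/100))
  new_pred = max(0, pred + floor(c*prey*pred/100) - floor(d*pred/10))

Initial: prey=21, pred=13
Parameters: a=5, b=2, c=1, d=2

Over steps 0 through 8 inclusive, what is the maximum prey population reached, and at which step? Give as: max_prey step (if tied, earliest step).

Answer: 54 5

Derivation:
Step 1: prey: 21+10-5=26; pred: 13+2-2=13
Step 2: prey: 26+13-6=33; pred: 13+3-2=14
Step 3: prey: 33+16-9=40; pred: 14+4-2=16
Step 4: prey: 40+20-12=48; pred: 16+6-3=19
Step 5: prey: 48+24-18=54; pred: 19+9-3=25
Step 6: prey: 54+27-27=54; pred: 25+13-5=33
Step 7: prey: 54+27-35=46; pred: 33+17-6=44
Step 8: prey: 46+23-40=29; pred: 44+20-8=56
Max prey = 54 at step 5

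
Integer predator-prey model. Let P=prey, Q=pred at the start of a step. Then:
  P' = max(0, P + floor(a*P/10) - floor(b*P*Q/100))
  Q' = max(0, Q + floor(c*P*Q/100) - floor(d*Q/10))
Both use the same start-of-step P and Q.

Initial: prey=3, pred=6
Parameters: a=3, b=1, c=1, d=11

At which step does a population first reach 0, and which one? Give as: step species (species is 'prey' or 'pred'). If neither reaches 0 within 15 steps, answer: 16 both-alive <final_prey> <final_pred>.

Answer: 1 pred

Derivation:
Step 1: prey: 3+0-0=3; pred: 6+0-6=0
First extinction: pred at step 1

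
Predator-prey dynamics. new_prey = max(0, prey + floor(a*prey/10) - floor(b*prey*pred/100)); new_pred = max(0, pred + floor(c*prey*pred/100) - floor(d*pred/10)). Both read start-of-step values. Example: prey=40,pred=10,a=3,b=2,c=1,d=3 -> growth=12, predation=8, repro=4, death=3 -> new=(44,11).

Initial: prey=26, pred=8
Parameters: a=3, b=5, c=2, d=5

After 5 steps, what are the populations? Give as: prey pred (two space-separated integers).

Step 1: prey: 26+7-10=23; pred: 8+4-4=8
Step 2: prey: 23+6-9=20; pred: 8+3-4=7
Step 3: prey: 20+6-7=19; pred: 7+2-3=6
Step 4: prey: 19+5-5=19; pred: 6+2-3=5
Step 5: prey: 19+5-4=20; pred: 5+1-2=4

Answer: 20 4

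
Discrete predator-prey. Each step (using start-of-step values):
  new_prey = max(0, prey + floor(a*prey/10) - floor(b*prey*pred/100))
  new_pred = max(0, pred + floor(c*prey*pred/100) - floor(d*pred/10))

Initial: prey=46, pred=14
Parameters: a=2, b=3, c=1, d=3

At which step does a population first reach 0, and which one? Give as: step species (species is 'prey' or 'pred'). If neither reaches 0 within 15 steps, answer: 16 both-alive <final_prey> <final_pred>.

Step 1: prey: 46+9-19=36; pred: 14+6-4=16
Step 2: prey: 36+7-17=26; pred: 16+5-4=17
Step 3: prey: 26+5-13=18; pred: 17+4-5=16
Step 4: prey: 18+3-8=13; pred: 16+2-4=14
Step 5: prey: 13+2-5=10; pred: 14+1-4=11
Step 6: prey: 10+2-3=9; pred: 11+1-3=9
Step 7: prey: 9+1-2=8; pred: 9+0-2=7
Step 8: prey: 8+1-1=8; pred: 7+0-2=5
Step 9: prey: 8+1-1=8; pred: 5+0-1=4
Step 10: prey: 8+1-0=9; pred: 4+0-1=3
Step 11: prey: 9+1-0=10; pred: 3+0-0=3
Step 12: prey: 10+2-0=12; pred: 3+0-0=3
Step 13: prey: 12+2-1=13; pred: 3+0-0=3
Step 14: prey: 13+2-1=14; pred: 3+0-0=3
Step 15: prey: 14+2-1=15; pred: 3+0-0=3
No extinction within 15 steps

Answer: 16 both-alive 15 3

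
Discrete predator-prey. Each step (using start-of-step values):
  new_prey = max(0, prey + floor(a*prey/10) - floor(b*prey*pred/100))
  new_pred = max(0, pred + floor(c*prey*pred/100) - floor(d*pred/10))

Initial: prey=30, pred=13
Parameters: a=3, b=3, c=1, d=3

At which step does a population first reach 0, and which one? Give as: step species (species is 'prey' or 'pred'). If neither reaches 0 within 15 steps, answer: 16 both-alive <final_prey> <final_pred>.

Step 1: prey: 30+9-11=28; pred: 13+3-3=13
Step 2: prey: 28+8-10=26; pred: 13+3-3=13
Step 3: prey: 26+7-10=23; pred: 13+3-3=13
Step 4: prey: 23+6-8=21; pred: 13+2-3=12
Step 5: prey: 21+6-7=20; pred: 12+2-3=11
Step 6: prey: 20+6-6=20; pred: 11+2-3=10
Step 7: prey: 20+6-6=20; pred: 10+2-3=9
Step 8: prey: 20+6-5=21; pred: 9+1-2=8
Step 9: prey: 21+6-5=22; pred: 8+1-2=7
Step 10: prey: 22+6-4=24; pred: 7+1-2=6
Step 11: prey: 24+7-4=27; pred: 6+1-1=6
Step 12: prey: 27+8-4=31; pred: 6+1-1=6
Step 13: prey: 31+9-5=35; pred: 6+1-1=6
Step 14: prey: 35+10-6=39; pred: 6+2-1=7
Step 15: prey: 39+11-8=42; pred: 7+2-2=7
No extinction within 15 steps

Answer: 16 both-alive 42 7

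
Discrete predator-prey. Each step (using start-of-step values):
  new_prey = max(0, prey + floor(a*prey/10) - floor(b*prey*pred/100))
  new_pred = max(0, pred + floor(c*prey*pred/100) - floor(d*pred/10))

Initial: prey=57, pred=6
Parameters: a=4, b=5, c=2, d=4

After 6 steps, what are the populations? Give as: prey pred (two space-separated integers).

Step 1: prey: 57+22-17=62; pred: 6+6-2=10
Step 2: prey: 62+24-31=55; pred: 10+12-4=18
Step 3: prey: 55+22-49=28; pred: 18+19-7=30
Step 4: prey: 28+11-42=0; pred: 30+16-12=34
Step 5: prey: 0+0-0=0; pred: 34+0-13=21
Step 6: prey: 0+0-0=0; pred: 21+0-8=13

Answer: 0 13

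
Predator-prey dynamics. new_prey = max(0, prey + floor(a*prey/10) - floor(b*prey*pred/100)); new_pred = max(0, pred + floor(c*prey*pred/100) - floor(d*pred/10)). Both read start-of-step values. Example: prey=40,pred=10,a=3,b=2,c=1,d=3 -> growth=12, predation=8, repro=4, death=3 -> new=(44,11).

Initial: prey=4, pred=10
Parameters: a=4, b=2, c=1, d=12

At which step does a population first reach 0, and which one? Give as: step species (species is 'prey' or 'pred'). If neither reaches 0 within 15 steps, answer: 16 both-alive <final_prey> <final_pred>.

Step 1: prey: 4+1-0=5; pred: 10+0-12=0
First extinction: pred at step 1

Answer: 1 pred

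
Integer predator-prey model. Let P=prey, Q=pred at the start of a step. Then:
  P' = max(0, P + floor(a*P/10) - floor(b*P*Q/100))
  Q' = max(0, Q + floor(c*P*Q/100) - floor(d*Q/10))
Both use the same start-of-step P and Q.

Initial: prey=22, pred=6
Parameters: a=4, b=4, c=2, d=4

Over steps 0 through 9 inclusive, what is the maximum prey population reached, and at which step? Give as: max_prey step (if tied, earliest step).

Step 1: prey: 22+8-5=25; pred: 6+2-2=6
Step 2: prey: 25+10-6=29; pred: 6+3-2=7
Step 3: prey: 29+11-8=32; pred: 7+4-2=9
Step 4: prey: 32+12-11=33; pred: 9+5-3=11
Step 5: prey: 33+13-14=32; pred: 11+7-4=14
Step 6: prey: 32+12-17=27; pred: 14+8-5=17
Step 7: prey: 27+10-18=19; pred: 17+9-6=20
Step 8: prey: 19+7-15=11; pred: 20+7-8=19
Step 9: prey: 11+4-8=7; pred: 19+4-7=16
Max prey = 33 at step 4

Answer: 33 4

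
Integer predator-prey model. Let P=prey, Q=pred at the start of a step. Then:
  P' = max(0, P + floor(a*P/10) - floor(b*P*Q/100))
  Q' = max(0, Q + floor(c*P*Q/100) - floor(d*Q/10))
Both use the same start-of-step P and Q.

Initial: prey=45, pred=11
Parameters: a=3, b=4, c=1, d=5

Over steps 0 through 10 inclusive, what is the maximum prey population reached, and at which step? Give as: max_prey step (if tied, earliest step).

Answer: 85 10

Derivation:
Step 1: prey: 45+13-19=39; pred: 11+4-5=10
Step 2: prey: 39+11-15=35; pred: 10+3-5=8
Step 3: prey: 35+10-11=34; pred: 8+2-4=6
Step 4: prey: 34+10-8=36; pred: 6+2-3=5
Step 5: prey: 36+10-7=39; pred: 5+1-2=4
Step 6: prey: 39+11-6=44; pred: 4+1-2=3
Step 7: prey: 44+13-5=52; pred: 3+1-1=3
Step 8: prey: 52+15-6=61; pred: 3+1-1=3
Step 9: prey: 61+18-7=72; pred: 3+1-1=3
Step 10: prey: 72+21-8=85; pred: 3+2-1=4
Max prey = 85 at step 10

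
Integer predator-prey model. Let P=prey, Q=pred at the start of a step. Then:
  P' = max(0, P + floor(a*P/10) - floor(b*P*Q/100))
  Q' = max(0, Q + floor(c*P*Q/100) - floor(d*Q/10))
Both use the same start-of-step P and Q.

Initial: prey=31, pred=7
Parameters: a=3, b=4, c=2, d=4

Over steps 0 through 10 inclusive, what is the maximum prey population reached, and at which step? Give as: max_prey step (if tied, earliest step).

Answer: 32 1

Derivation:
Step 1: prey: 31+9-8=32; pred: 7+4-2=9
Step 2: prey: 32+9-11=30; pred: 9+5-3=11
Step 3: prey: 30+9-13=26; pred: 11+6-4=13
Step 4: prey: 26+7-13=20; pred: 13+6-5=14
Step 5: prey: 20+6-11=15; pred: 14+5-5=14
Step 6: prey: 15+4-8=11; pred: 14+4-5=13
Step 7: prey: 11+3-5=9; pred: 13+2-5=10
Step 8: prey: 9+2-3=8; pred: 10+1-4=7
Step 9: prey: 8+2-2=8; pred: 7+1-2=6
Step 10: prey: 8+2-1=9; pred: 6+0-2=4
Max prey = 32 at step 1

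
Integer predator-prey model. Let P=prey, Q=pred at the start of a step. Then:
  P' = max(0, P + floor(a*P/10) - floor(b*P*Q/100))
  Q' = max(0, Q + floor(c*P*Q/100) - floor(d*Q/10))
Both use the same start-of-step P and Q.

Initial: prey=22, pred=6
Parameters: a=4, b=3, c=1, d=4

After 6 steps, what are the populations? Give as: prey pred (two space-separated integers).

Answer: 89 6

Derivation:
Step 1: prey: 22+8-3=27; pred: 6+1-2=5
Step 2: prey: 27+10-4=33; pred: 5+1-2=4
Step 3: prey: 33+13-3=43; pred: 4+1-1=4
Step 4: prey: 43+17-5=55; pred: 4+1-1=4
Step 5: prey: 55+22-6=71; pred: 4+2-1=5
Step 6: prey: 71+28-10=89; pred: 5+3-2=6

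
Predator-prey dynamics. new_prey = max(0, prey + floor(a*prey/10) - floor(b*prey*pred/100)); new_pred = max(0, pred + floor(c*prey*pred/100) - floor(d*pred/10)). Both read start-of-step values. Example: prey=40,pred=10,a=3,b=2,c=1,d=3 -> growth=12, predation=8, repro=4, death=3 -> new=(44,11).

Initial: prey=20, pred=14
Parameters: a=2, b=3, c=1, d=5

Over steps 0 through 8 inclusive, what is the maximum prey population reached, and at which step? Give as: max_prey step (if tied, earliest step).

Answer: 33 8

Derivation:
Step 1: prey: 20+4-8=16; pred: 14+2-7=9
Step 2: prey: 16+3-4=15; pred: 9+1-4=6
Step 3: prey: 15+3-2=16; pred: 6+0-3=3
Step 4: prey: 16+3-1=18; pred: 3+0-1=2
Step 5: prey: 18+3-1=20; pred: 2+0-1=1
Step 6: prey: 20+4-0=24; pred: 1+0-0=1
Step 7: prey: 24+4-0=28; pred: 1+0-0=1
Step 8: prey: 28+5-0=33; pred: 1+0-0=1
Max prey = 33 at step 8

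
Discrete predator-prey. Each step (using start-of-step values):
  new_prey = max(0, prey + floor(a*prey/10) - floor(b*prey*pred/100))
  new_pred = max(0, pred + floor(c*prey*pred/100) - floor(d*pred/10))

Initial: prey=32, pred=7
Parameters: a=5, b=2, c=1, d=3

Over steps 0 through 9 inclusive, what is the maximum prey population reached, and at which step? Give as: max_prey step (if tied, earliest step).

Step 1: prey: 32+16-4=44; pred: 7+2-2=7
Step 2: prey: 44+22-6=60; pred: 7+3-2=8
Step 3: prey: 60+30-9=81; pred: 8+4-2=10
Step 4: prey: 81+40-16=105; pred: 10+8-3=15
Step 5: prey: 105+52-31=126; pred: 15+15-4=26
Step 6: prey: 126+63-65=124; pred: 26+32-7=51
Step 7: prey: 124+62-126=60; pred: 51+63-15=99
Step 8: prey: 60+30-118=0; pred: 99+59-29=129
Step 9: prey: 0+0-0=0; pred: 129+0-38=91
Max prey = 126 at step 5

Answer: 126 5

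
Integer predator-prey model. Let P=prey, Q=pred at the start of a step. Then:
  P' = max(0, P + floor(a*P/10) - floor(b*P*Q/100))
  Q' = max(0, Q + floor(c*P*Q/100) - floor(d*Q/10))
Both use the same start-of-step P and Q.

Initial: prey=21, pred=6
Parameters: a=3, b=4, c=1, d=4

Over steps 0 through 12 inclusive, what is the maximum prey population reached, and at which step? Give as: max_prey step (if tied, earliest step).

Step 1: prey: 21+6-5=22; pred: 6+1-2=5
Step 2: prey: 22+6-4=24; pred: 5+1-2=4
Step 3: prey: 24+7-3=28; pred: 4+0-1=3
Step 4: prey: 28+8-3=33; pred: 3+0-1=2
Step 5: prey: 33+9-2=40; pred: 2+0-0=2
Step 6: prey: 40+12-3=49; pred: 2+0-0=2
Step 7: prey: 49+14-3=60; pred: 2+0-0=2
Step 8: prey: 60+18-4=74; pred: 2+1-0=3
Step 9: prey: 74+22-8=88; pred: 3+2-1=4
Step 10: prey: 88+26-14=100; pred: 4+3-1=6
Step 11: prey: 100+30-24=106; pred: 6+6-2=10
Step 12: prey: 106+31-42=95; pred: 10+10-4=16
Max prey = 106 at step 11

Answer: 106 11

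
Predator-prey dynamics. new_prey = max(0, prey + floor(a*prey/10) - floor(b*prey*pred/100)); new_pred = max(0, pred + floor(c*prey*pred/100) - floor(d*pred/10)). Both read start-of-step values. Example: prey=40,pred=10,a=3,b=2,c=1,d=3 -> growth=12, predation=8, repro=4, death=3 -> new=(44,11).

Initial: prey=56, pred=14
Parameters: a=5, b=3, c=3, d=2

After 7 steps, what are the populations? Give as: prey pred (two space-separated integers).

Step 1: prey: 56+28-23=61; pred: 14+23-2=35
Step 2: prey: 61+30-64=27; pred: 35+64-7=92
Step 3: prey: 27+13-74=0; pred: 92+74-18=148
Step 4: prey: 0+0-0=0; pred: 148+0-29=119
Step 5: prey: 0+0-0=0; pred: 119+0-23=96
Step 6: prey: 0+0-0=0; pred: 96+0-19=77
Step 7: prey: 0+0-0=0; pred: 77+0-15=62

Answer: 0 62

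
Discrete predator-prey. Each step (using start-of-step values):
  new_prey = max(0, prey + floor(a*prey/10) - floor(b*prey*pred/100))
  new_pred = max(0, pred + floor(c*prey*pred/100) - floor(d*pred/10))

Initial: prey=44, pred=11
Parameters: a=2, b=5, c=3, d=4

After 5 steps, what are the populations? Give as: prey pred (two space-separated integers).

Step 1: prey: 44+8-24=28; pred: 11+14-4=21
Step 2: prey: 28+5-29=4; pred: 21+17-8=30
Step 3: prey: 4+0-6=0; pred: 30+3-12=21
Step 4: prey: 0+0-0=0; pred: 21+0-8=13
Step 5: prey: 0+0-0=0; pred: 13+0-5=8

Answer: 0 8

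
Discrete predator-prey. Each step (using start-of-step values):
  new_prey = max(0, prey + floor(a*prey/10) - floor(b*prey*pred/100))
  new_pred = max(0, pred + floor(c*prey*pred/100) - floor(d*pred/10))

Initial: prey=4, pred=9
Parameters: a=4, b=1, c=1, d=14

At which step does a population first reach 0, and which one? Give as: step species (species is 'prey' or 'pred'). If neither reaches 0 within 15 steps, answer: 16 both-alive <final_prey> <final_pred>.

Answer: 1 pred

Derivation:
Step 1: prey: 4+1-0=5; pred: 9+0-12=0
First extinction: pred at step 1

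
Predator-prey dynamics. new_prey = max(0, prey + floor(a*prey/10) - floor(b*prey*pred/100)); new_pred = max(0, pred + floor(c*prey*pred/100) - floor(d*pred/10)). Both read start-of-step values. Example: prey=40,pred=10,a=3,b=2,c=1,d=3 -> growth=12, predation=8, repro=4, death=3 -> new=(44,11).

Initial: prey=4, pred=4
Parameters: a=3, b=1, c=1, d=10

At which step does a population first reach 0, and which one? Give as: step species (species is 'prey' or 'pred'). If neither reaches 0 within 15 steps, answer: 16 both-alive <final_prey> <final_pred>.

Step 1: prey: 4+1-0=5; pred: 4+0-4=0
First extinction: pred at step 1

Answer: 1 pred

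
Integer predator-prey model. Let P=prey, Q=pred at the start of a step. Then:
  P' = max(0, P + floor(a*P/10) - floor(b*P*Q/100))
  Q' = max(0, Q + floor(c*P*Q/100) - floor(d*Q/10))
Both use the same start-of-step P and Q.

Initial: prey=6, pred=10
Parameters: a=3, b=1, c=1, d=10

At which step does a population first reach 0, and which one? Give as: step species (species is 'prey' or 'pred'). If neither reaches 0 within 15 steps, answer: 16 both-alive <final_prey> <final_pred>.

Answer: 1 pred

Derivation:
Step 1: prey: 6+1-0=7; pred: 10+0-10=0
First extinction: pred at step 1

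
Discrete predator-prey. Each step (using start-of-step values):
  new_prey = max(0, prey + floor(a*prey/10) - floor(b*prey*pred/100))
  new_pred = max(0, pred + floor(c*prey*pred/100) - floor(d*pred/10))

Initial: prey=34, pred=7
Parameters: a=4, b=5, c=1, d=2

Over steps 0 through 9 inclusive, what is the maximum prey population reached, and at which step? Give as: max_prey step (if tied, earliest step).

Step 1: prey: 34+13-11=36; pred: 7+2-1=8
Step 2: prey: 36+14-14=36; pred: 8+2-1=9
Step 3: prey: 36+14-16=34; pred: 9+3-1=11
Step 4: prey: 34+13-18=29; pred: 11+3-2=12
Step 5: prey: 29+11-17=23; pred: 12+3-2=13
Step 6: prey: 23+9-14=18; pred: 13+2-2=13
Step 7: prey: 18+7-11=14; pred: 13+2-2=13
Step 8: prey: 14+5-9=10; pred: 13+1-2=12
Step 9: prey: 10+4-6=8; pred: 12+1-2=11
Max prey = 36 at step 1

Answer: 36 1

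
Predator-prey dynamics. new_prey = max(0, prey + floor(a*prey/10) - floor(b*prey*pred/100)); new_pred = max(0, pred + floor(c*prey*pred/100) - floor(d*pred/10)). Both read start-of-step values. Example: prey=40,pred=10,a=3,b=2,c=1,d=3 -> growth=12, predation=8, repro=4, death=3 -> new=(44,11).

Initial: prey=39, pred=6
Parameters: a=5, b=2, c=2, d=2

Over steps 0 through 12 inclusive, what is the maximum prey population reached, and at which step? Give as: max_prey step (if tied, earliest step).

Step 1: prey: 39+19-4=54; pred: 6+4-1=9
Step 2: prey: 54+27-9=72; pred: 9+9-1=17
Step 3: prey: 72+36-24=84; pred: 17+24-3=38
Step 4: prey: 84+42-63=63; pred: 38+63-7=94
Step 5: prey: 63+31-118=0; pred: 94+118-18=194
Step 6: prey: 0+0-0=0; pred: 194+0-38=156
Step 7: prey: 0+0-0=0; pred: 156+0-31=125
Step 8: prey: 0+0-0=0; pred: 125+0-25=100
Step 9: prey: 0+0-0=0; pred: 100+0-20=80
Step 10: prey: 0+0-0=0; pred: 80+0-16=64
Step 11: prey: 0+0-0=0; pred: 64+0-12=52
Step 12: prey: 0+0-0=0; pred: 52+0-10=42
Max prey = 84 at step 3

Answer: 84 3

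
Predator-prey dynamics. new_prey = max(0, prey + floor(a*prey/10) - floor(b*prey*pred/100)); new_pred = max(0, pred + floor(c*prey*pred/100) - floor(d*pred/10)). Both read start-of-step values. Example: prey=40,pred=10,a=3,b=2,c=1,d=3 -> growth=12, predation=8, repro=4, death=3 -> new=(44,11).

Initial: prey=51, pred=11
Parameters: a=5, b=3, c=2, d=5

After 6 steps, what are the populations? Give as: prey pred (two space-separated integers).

Answer: 0 17

Derivation:
Step 1: prey: 51+25-16=60; pred: 11+11-5=17
Step 2: prey: 60+30-30=60; pred: 17+20-8=29
Step 3: prey: 60+30-52=38; pred: 29+34-14=49
Step 4: prey: 38+19-55=2; pred: 49+37-24=62
Step 5: prey: 2+1-3=0; pred: 62+2-31=33
Step 6: prey: 0+0-0=0; pred: 33+0-16=17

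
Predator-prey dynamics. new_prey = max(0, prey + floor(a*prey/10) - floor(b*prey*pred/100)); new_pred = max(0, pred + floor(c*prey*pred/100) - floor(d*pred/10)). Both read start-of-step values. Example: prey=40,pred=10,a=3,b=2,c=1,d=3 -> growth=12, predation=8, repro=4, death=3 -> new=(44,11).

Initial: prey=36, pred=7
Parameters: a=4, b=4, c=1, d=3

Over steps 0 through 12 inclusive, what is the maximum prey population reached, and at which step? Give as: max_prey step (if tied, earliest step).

Answer: 55 4

Derivation:
Step 1: prey: 36+14-10=40; pred: 7+2-2=7
Step 2: prey: 40+16-11=45; pred: 7+2-2=7
Step 3: prey: 45+18-12=51; pred: 7+3-2=8
Step 4: prey: 51+20-16=55; pred: 8+4-2=10
Step 5: prey: 55+22-22=55; pred: 10+5-3=12
Step 6: prey: 55+22-26=51; pred: 12+6-3=15
Step 7: prey: 51+20-30=41; pred: 15+7-4=18
Step 8: prey: 41+16-29=28; pred: 18+7-5=20
Step 9: prey: 28+11-22=17; pred: 20+5-6=19
Step 10: prey: 17+6-12=11; pred: 19+3-5=17
Step 11: prey: 11+4-7=8; pred: 17+1-5=13
Step 12: prey: 8+3-4=7; pred: 13+1-3=11
Max prey = 55 at step 4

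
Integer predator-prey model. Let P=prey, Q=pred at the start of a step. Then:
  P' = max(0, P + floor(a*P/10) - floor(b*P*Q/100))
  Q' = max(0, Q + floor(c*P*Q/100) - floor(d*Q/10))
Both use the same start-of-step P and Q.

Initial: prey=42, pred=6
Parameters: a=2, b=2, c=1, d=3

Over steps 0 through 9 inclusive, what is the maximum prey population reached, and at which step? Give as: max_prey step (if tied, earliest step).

Step 1: prey: 42+8-5=45; pred: 6+2-1=7
Step 2: prey: 45+9-6=48; pred: 7+3-2=8
Step 3: prey: 48+9-7=50; pred: 8+3-2=9
Step 4: prey: 50+10-9=51; pred: 9+4-2=11
Step 5: prey: 51+10-11=50; pred: 11+5-3=13
Step 6: prey: 50+10-13=47; pred: 13+6-3=16
Step 7: prey: 47+9-15=41; pred: 16+7-4=19
Step 8: prey: 41+8-15=34; pred: 19+7-5=21
Step 9: prey: 34+6-14=26; pred: 21+7-6=22
Max prey = 51 at step 4

Answer: 51 4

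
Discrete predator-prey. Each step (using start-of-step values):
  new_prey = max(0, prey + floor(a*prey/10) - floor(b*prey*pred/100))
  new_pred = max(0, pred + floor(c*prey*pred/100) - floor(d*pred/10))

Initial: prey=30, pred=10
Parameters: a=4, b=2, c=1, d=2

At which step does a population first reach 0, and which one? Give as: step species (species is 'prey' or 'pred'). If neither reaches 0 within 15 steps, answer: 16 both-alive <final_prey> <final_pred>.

Answer: 16 both-alive 1 16

Derivation:
Step 1: prey: 30+12-6=36; pred: 10+3-2=11
Step 2: prey: 36+14-7=43; pred: 11+3-2=12
Step 3: prey: 43+17-10=50; pred: 12+5-2=15
Step 4: prey: 50+20-15=55; pred: 15+7-3=19
Step 5: prey: 55+22-20=57; pred: 19+10-3=26
Step 6: prey: 57+22-29=50; pred: 26+14-5=35
Step 7: prey: 50+20-35=35; pred: 35+17-7=45
Step 8: prey: 35+14-31=18; pred: 45+15-9=51
Step 9: prey: 18+7-18=7; pred: 51+9-10=50
Step 10: prey: 7+2-7=2; pred: 50+3-10=43
Step 11: prey: 2+0-1=1; pred: 43+0-8=35
Step 12: prey: 1+0-0=1; pred: 35+0-7=28
Step 13: prey: 1+0-0=1; pred: 28+0-5=23
Step 14: prey: 1+0-0=1; pred: 23+0-4=19
Step 15: prey: 1+0-0=1; pred: 19+0-3=16
No extinction within 15 steps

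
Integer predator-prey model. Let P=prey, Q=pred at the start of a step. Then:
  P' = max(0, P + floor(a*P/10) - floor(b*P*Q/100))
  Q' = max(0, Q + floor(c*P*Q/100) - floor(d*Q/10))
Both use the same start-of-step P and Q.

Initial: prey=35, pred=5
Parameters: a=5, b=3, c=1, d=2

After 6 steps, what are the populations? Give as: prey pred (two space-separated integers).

Step 1: prey: 35+17-5=47; pred: 5+1-1=5
Step 2: prey: 47+23-7=63; pred: 5+2-1=6
Step 3: prey: 63+31-11=83; pred: 6+3-1=8
Step 4: prey: 83+41-19=105; pred: 8+6-1=13
Step 5: prey: 105+52-40=117; pred: 13+13-2=24
Step 6: prey: 117+58-84=91; pred: 24+28-4=48

Answer: 91 48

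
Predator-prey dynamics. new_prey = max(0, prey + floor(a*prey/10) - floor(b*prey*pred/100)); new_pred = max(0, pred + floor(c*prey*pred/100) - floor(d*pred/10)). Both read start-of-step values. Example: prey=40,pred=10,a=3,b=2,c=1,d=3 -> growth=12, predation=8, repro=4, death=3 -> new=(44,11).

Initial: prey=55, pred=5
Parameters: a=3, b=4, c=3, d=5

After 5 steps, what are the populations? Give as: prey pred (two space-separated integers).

Answer: 0 25

Derivation:
Step 1: prey: 55+16-11=60; pred: 5+8-2=11
Step 2: prey: 60+18-26=52; pred: 11+19-5=25
Step 3: prey: 52+15-52=15; pred: 25+39-12=52
Step 4: prey: 15+4-31=0; pred: 52+23-26=49
Step 5: prey: 0+0-0=0; pred: 49+0-24=25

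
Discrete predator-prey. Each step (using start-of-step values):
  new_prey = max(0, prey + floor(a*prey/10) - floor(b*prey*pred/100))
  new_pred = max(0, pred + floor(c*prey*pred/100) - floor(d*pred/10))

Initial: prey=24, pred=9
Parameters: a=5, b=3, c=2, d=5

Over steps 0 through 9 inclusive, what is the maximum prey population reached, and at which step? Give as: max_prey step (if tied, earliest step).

Answer: 52 5

Derivation:
Step 1: prey: 24+12-6=30; pred: 9+4-4=9
Step 2: prey: 30+15-8=37; pred: 9+5-4=10
Step 3: prey: 37+18-11=44; pred: 10+7-5=12
Step 4: prey: 44+22-15=51; pred: 12+10-6=16
Step 5: prey: 51+25-24=52; pred: 16+16-8=24
Step 6: prey: 52+26-37=41; pred: 24+24-12=36
Step 7: prey: 41+20-44=17; pred: 36+29-18=47
Step 8: prey: 17+8-23=2; pred: 47+15-23=39
Step 9: prey: 2+1-2=1; pred: 39+1-19=21
Max prey = 52 at step 5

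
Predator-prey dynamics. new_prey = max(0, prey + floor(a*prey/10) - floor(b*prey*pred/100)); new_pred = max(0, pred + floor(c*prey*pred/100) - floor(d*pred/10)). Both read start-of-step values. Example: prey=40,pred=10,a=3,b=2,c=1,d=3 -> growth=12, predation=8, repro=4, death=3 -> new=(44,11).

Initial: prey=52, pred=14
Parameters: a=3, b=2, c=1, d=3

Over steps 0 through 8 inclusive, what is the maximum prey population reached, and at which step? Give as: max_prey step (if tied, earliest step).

Answer: 53 1

Derivation:
Step 1: prey: 52+15-14=53; pred: 14+7-4=17
Step 2: prey: 53+15-18=50; pred: 17+9-5=21
Step 3: prey: 50+15-21=44; pred: 21+10-6=25
Step 4: prey: 44+13-22=35; pred: 25+11-7=29
Step 5: prey: 35+10-20=25; pred: 29+10-8=31
Step 6: prey: 25+7-15=17; pred: 31+7-9=29
Step 7: prey: 17+5-9=13; pred: 29+4-8=25
Step 8: prey: 13+3-6=10; pred: 25+3-7=21
Max prey = 53 at step 1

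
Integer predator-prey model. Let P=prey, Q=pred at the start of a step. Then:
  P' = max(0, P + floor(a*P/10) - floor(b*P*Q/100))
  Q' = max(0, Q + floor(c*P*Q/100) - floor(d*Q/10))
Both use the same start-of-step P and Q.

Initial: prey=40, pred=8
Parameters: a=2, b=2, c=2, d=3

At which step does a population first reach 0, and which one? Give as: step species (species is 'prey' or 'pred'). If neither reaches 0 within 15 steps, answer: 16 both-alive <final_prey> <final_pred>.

Answer: 16 both-alive 1 3

Derivation:
Step 1: prey: 40+8-6=42; pred: 8+6-2=12
Step 2: prey: 42+8-10=40; pred: 12+10-3=19
Step 3: prey: 40+8-15=33; pred: 19+15-5=29
Step 4: prey: 33+6-19=20; pred: 29+19-8=40
Step 5: prey: 20+4-16=8; pred: 40+16-12=44
Step 6: prey: 8+1-7=2; pred: 44+7-13=38
Step 7: prey: 2+0-1=1; pred: 38+1-11=28
Step 8: prey: 1+0-0=1; pred: 28+0-8=20
Step 9: prey: 1+0-0=1; pred: 20+0-6=14
Step 10: prey: 1+0-0=1; pred: 14+0-4=10
Step 11: prey: 1+0-0=1; pred: 10+0-3=7
Step 12: prey: 1+0-0=1; pred: 7+0-2=5
Step 13: prey: 1+0-0=1; pred: 5+0-1=4
Step 14: prey: 1+0-0=1; pred: 4+0-1=3
Step 15: prey: 1+0-0=1; pred: 3+0-0=3
No extinction within 15 steps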